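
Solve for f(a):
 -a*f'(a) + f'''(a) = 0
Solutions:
 f(a) = C1 + Integral(C2*airyai(a) + C3*airybi(a), a)


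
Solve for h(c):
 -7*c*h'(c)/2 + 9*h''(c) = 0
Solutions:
 h(c) = C1 + C2*erfi(sqrt(7)*c/6)


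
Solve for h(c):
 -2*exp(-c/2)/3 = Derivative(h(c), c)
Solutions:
 h(c) = C1 + 4*exp(-c/2)/3


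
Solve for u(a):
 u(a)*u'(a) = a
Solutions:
 u(a) = -sqrt(C1 + a^2)
 u(a) = sqrt(C1 + a^2)


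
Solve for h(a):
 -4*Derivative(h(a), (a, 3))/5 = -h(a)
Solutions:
 h(a) = C3*exp(10^(1/3)*a/2) + (C1*sin(10^(1/3)*sqrt(3)*a/4) + C2*cos(10^(1/3)*sqrt(3)*a/4))*exp(-10^(1/3)*a/4)


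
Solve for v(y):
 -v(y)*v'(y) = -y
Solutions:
 v(y) = -sqrt(C1 + y^2)
 v(y) = sqrt(C1 + y^2)


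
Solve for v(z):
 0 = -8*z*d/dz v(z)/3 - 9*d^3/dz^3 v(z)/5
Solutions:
 v(z) = C1 + Integral(C2*airyai(-2*5^(1/3)*z/3) + C3*airybi(-2*5^(1/3)*z/3), z)


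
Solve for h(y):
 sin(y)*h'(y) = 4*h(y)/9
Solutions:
 h(y) = C1*(cos(y) - 1)^(2/9)/(cos(y) + 1)^(2/9)


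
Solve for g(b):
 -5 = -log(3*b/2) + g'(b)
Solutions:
 g(b) = C1 + b*log(b) - 6*b + b*log(3/2)


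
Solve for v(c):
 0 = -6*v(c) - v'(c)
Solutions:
 v(c) = C1*exp(-6*c)


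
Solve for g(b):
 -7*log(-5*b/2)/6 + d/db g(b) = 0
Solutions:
 g(b) = C1 + 7*b*log(-b)/6 + 7*b*(-1 - log(2) + log(5))/6


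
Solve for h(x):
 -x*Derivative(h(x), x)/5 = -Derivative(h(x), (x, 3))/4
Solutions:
 h(x) = C1 + Integral(C2*airyai(10^(2/3)*x/5) + C3*airybi(10^(2/3)*x/5), x)


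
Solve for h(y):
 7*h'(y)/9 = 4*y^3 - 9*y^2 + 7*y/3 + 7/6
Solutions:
 h(y) = C1 + 9*y^4/7 - 27*y^3/7 + 3*y^2/2 + 3*y/2


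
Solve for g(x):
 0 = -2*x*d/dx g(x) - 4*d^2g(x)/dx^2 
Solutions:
 g(x) = C1 + C2*erf(x/2)


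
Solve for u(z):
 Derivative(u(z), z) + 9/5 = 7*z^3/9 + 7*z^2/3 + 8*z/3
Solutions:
 u(z) = C1 + 7*z^4/36 + 7*z^3/9 + 4*z^2/3 - 9*z/5


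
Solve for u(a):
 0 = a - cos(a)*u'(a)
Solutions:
 u(a) = C1 + Integral(a/cos(a), a)


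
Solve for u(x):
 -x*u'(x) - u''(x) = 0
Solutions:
 u(x) = C1 + C2*erf(sqrt(2)*x/2)


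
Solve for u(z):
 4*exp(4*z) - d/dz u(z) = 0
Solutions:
 u(z) = C1 + exp(4*z)


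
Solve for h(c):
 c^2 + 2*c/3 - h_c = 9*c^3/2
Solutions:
 h(c) = C1 - 9*c^4/8 + c^3/3 + c^2/3


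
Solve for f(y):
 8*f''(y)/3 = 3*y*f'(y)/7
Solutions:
 f(y) = C1 + C2*erfi(3*sqrt(7)*y/28)


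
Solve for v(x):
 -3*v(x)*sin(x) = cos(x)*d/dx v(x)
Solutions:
 v(x) = C1*cos(x)^3


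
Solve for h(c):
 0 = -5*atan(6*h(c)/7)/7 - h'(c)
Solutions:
 Integral(1/atan(6*_y/7), (_y, h(c))) = C1 - 5*c/7


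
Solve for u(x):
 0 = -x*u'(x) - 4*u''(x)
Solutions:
 u(x) = C1 + C2*erf(sqrt(2)*x/4)


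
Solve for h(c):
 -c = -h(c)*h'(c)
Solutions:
 h(c) = -sqrt(C1 + c^2)
 h(c) = sqrt(C1 + c^2)


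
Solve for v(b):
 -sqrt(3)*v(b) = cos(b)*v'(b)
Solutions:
 v(b) = C1*(sin(b) - 1)^(sqrt(3)/2)/(sin(b) + 1)^(sqrt(3)/2)


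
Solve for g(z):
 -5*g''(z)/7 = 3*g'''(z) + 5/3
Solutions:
 g(z) = C1 + C2*z + C3*exp(-5*z/21) - 7*z^2/6


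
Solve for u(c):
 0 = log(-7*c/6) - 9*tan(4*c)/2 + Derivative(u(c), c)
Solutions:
 u(c) = C1 - c*log(-c) - c*log(7) + c + c*log(6) - 9*log(cos(4*c))/8


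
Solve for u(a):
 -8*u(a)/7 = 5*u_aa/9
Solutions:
 u(a) = C1*sin(6*sqrt(70)*a/35) + C2*cos(6*sqrt(70)*a/35)


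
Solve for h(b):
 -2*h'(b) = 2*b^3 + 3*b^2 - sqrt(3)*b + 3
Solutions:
 h(b) = C1 - b^4/4 - b^3/2 + sqrt(3)*b^2/4 - 3*b/2


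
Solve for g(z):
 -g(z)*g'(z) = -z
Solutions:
 g(z) = -sqrt(C1 + z^2)
 g(z) = sqrt(C1 + z^2)


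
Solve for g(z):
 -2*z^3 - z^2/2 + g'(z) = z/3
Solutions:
 g(z) = C1 + z^4/2 + z^3/6 + z^2/6


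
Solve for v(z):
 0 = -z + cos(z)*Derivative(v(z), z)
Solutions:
 v(z) = C1 + Integral(z/cos(z), z)


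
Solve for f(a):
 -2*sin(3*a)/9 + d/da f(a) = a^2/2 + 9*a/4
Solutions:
 f(a) = C1 + a^3/6 + 9*a^2/8 - 2*cos(3*a)/27


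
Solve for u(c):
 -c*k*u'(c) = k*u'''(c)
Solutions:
 u(c) = C1 + Integral(C2*airyai(-c) + C3*airybi(-c), c)


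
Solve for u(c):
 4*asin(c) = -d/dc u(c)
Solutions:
 u(c) = C1 - 4*c*asin(c) - 4*sqrt(1 - c^2)


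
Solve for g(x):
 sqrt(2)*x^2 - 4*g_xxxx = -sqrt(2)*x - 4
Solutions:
 g(x) = C1 + C2*x + C3*x^2 + C4*x^3 + sqrt(2)*x^6/1440 + sqrt(2)*x^5/480 + x^4/24


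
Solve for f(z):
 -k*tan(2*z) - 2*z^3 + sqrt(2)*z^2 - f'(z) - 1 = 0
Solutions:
 f(z) = C1 + k*log(cos(2*z))/2 - z^4/2 + sqrt(2)*z^3/3 - z


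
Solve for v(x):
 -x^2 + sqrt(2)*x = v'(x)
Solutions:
 v(x) = C1 - x^3/3 + sqrt(2)*x^2/2


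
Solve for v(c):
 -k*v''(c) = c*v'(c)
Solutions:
 v(c) = C1 + C2*sqrt(k)*erf(sqrt(2)*c*sqrt(1/k)/2)


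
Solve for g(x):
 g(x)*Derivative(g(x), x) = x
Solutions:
 g(x) = -sqrt(C1 + x^2)
 g(x) = sqrt(C1 + x^2)


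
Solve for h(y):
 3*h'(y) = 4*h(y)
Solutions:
 h(y) = C1*exp(4*y/3)


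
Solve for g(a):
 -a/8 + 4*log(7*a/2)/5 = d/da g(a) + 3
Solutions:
 g(a) = C1 - a^2/16 + 4*a*log(a)/5 - 19*a/5 - 4*a*log(2)/5 + 4*a*log(7)/5


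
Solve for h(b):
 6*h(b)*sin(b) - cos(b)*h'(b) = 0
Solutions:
 h(b) = C1/cos(b)^6


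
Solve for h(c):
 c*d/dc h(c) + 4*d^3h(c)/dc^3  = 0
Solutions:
 h(c) = C1 + Integral(C2*airyai(-2^(1/3)*c/2) + C3*airybi(-2^(1/3)*c/2), c)


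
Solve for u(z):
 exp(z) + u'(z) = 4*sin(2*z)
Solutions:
 u(z) = C1 - exp(z) - 2*cos(2*z)


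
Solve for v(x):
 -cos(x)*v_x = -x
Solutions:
 v(x) = C1 + Integral(x/cos(x), x)


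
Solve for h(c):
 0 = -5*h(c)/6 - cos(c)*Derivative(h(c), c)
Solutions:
 h(c) = C1*(sin(c) - 1)^(5/12)/(sin(c) + 1)^(5/12)


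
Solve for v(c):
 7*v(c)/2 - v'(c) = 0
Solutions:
 v(c) = C1*exp(7*c/2)


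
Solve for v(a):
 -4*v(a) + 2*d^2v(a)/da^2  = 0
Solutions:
 v(a) = C1*exp(-sqrt(2)*a) + C2*exp(sqrt(2)*a)


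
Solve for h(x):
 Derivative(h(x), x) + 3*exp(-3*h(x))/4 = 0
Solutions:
 h(x) = log(C1 - 9*x/4)/3
 h(x) = log((-1 - sqrt(3)*I)*(C1 - 9*x/4)^(1/3)/2)
 h(x) = log((-1 + sqrt(3)*I)*(C1 - 9*x/4)^(1/3)/2)


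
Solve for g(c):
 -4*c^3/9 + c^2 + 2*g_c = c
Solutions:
 g(c) = C1 + c^4/18 - c^3/6 + c^2/4


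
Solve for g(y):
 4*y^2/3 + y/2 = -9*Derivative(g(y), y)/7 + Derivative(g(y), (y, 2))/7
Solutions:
 g(y) = C1 + C2*exp(9*y) - 28*y^3/81 - 301*y^2/972 - 301*y/4374


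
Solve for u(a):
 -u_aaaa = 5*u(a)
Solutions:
 u(a) = (C1*sin(sqrt(2)*5^(1/4)*a/2) + C2*cos(sqrt(2)*5^(1/4)*a/2))*exp(-sqrt(2)*5^(1/4)*a/2) + (C3*sin(sqrt(2)*5^(1/4)*a/2) + C4*cos(sqrt(2)*5^(1/4)*a/2))*exp(sqrt(2)*5^(1/4)*a/2)


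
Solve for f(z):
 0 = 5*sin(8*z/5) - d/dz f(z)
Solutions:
 f(z) = C1 - 25*cos(8*z/5)/8


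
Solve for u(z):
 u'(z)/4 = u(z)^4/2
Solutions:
 u(z) = (-1/(C1 + 6*z))^(1/3)
 u(z) = (-1/(C1 + 2*z))^(1/3)*(-3^(2/3) - 3*3^(1/6)*I)/6
 u(z) = (-1/(C1 + 2*z))^(1/3)*(-3^(2/3) + 3*3^(1/6)*I)/6


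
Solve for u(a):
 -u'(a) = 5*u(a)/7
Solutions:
 u(a) = C1*exp(-5*a/7)


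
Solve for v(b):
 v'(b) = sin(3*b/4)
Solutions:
 v(b) = C1 - 4*cos(3*b/4)/3


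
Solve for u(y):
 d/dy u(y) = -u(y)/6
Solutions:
 u(y) = C1*exp(-y/6)


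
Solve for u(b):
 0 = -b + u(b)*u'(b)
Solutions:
 u(b) = -sqrt(C1 + b^2)
 u(b) = sqrt(C1 + b^2)


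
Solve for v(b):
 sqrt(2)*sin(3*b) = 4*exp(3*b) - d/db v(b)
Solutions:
 v(b) = C1 + 4*exp(3*b)/3 + sqrt(2)*cos(3*b)/3


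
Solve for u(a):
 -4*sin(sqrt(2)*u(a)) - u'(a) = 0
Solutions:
 u(a) = sqrt(2)*(pi - acos((-exp(2*sqrt(2)*C1) - exp(8*sqrt(2)*a))/(exp(2*sqrt(2)*C1) - exp(8*sqrt(2)*a)))/2)
 u(a) = sqrt(2)*acos((-exp(2*sqrt(2)*C1) - exp(8*sqrt(2)*a))/(exp(2*sqrt(2)*C1) - exp(8*sqrt(2)*a)))/2


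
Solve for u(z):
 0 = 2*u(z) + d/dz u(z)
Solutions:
 u(z) = C1*exp(-2*z)


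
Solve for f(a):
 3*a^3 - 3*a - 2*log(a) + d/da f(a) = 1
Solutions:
 f(a) = C1 - 3*a^4/4 + 3*a^2/2 + 2*a*log(a) - a


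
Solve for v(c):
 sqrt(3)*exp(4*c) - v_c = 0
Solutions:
 v(c) = C1 + sqrt(3)*exp(4*c)/4


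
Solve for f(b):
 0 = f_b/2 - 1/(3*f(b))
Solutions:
 f(b) = -sqrt(C1 + 12*b)/3
 f(b) = sqrt(C1 + 12*b)/3


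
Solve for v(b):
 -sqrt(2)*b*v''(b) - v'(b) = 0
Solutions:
 v(b) = C1 + C2*b^(1 - sqrt(2)/2)


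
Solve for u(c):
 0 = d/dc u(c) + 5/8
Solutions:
 u(c) = C1 - 5*c/8


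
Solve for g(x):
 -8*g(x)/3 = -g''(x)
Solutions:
 g(x) = C1*exp(-2*sqrt(6)*x/3) + C2*exp(2*sqrt(6)*x/3)


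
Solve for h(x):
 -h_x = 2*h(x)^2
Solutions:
 h(x) = 1/(C1 + 2*x)


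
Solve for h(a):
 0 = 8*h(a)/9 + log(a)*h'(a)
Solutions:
 h(a) = C1*exp(-8*li(a)/9)


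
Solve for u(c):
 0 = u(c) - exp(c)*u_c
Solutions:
 u(c) = C1*exp(-exp(-c))


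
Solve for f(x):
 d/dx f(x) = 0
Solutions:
 f(x) = C1


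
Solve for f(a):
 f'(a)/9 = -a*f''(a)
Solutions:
 f(a) = C1 + C2*a^(8/9)


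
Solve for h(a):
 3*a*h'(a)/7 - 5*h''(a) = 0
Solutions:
 h(a) = C1 + C2*erfi(sqrt(210)*a/70)


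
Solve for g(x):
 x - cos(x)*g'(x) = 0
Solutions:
 g(x) = C1 + Integral(x/cos(x), x)


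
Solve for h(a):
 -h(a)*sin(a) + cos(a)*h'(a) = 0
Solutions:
 h(a) = C1/cos(a)


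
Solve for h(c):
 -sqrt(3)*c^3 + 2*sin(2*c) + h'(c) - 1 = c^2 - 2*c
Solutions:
 h(c) = C1 + sqrt(3)*c^4/4 + c^3/3 - c^2 + c + cos(2*c)


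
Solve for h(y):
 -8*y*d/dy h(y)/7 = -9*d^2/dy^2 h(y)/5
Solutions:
 h(y) = C1 + C2*erfi(2*sqrt(35)*y/21)


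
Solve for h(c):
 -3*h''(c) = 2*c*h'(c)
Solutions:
 h(c) = C1 + C2*erf(sqrt(3)*c/3)


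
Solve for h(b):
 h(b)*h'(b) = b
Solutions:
 h(b) = -sqrt(C1 + b^2)
 h(b) = sqrt(C1 + b^2)


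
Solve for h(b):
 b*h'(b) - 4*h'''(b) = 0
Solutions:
 h(b) = C1 + Integral(C2*airyai(2^(1/3)*b/2) + C3*airybi(2^(1/3)*b/2), b)


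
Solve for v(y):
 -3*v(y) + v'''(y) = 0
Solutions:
 v(y) = C3*exp(3^(1/3)*y) + (C1*sin(3^(5/6)*y/2) + C2*cos(3^(5/6)*y/2))*exp(-3^(1/3)*y/2)


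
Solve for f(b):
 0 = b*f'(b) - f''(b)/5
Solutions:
 f(b) = C1 + C2*erfi(sqrt(10)*b/2)


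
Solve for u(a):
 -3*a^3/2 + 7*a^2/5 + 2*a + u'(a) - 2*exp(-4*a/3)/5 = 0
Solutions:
 u(a) = C1 + 3*a^4/8 - 7*a^3/15 - a^2 - 3*exp(-4*a/3)/10


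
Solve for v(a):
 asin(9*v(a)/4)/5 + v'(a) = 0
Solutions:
 Integral(1/asin(9*_y/4), (_y, v(a))) = C1 - a/5


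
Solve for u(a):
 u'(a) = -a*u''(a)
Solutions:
 u(a) = C1 + C2*log(a)


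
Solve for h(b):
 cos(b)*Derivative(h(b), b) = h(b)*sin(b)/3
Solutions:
 h(b) = C1/cos(b)^(1/3)


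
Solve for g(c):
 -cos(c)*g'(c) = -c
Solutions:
 g(c) = C1 + Integral(c/cos(c), c)


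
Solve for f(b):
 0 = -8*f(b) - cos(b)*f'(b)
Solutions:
 f(b) = C1*(sin(b)^4 - 4*sin(b)^3 + 6*sin(b)^2 - 4*sin(b) + 1)/(sin(b)^4 + 4*sin(b)^3 + 6*sin(b)^2 + 4*sin(b) + 1)


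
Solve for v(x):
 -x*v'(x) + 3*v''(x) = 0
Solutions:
 v(x) = C1 + C2*erfi(sqrt(6)*x/6)


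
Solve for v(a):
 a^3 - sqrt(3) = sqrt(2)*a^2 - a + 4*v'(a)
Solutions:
 v(a) = C1 + a^4/16 - sqrt(2)*a^3/12 + a^2/8 - sqrt(3)*a/4


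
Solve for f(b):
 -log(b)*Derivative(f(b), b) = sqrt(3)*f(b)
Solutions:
 f(b) = C1*exp(-sqrt(3)*li(b))


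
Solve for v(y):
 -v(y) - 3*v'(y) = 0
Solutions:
 v(y) = C1*exp(-y/3)


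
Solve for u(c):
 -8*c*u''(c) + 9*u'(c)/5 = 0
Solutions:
 u(c) = C1 + C2*c^(49/40)


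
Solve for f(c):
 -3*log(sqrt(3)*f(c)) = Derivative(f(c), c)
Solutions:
 2*Integral(1/(2*log(_y) + log(3)), (_y, f(c)))/3 = C1 - c


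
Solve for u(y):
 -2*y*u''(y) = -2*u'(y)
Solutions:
 u(y) = C1 + C2*y^2


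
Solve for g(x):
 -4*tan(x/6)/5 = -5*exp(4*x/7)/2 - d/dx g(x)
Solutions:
 g(x) = C1 - 35*exp(4*x/7)/8 - 24*log(cos(x/6))/5


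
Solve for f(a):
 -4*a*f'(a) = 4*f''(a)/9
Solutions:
 f(a) = C1 + C2*erf(3*sqrt(2)*a/2)


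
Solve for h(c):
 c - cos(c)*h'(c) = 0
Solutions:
 h(c) = C1 + Integral(c/cos(c), c)


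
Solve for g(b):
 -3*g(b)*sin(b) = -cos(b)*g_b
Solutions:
 g(b) = C1/cos(b)^3


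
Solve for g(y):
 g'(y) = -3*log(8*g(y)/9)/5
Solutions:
 5*Integral(1/(log(_y) - 2*log(3) + 3*log(2)), (_y, g(y)))/3 = C1 - y


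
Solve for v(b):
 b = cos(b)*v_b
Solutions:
 v(b) = C1 + Integral(b/cos(b), b)


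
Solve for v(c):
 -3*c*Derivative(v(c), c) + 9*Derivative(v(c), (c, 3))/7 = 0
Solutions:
 v(c) = C1 + Integral(C2*airyai(3^(2/3)*7^(1/3)*c/3) + C3*airybi(3^(2/3)*7^(1/3)*c/3), c)


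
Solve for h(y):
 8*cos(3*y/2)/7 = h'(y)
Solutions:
 h(y) = C1 + 16*sin(3*y/2)/21


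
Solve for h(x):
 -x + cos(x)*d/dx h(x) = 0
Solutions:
 h(x) = C1 + Integral(x/cos(x), x)


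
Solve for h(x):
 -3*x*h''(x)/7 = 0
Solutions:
 h(x) = C1 + C2*x


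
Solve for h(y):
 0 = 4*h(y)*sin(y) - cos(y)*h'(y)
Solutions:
 h(y) = C1/cos(y)^4


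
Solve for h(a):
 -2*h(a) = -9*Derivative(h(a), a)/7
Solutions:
 h(a) = C1*exp(14*a/9)


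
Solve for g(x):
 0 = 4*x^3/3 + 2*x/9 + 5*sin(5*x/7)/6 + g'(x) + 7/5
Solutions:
 g(x) = C1 - x^4/3 - x^2/9 - 7*x/5 + 7*cos(5*x/7)/6


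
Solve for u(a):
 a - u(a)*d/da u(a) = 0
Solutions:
 u(a) = -sqrt(C1 + a^2)
 u(a) = sqrt(C1 + a^2)


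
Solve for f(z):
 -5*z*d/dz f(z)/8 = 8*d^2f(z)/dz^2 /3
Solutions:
 f(z) = C1 + C2*erf(sqrt(30)*z/16)


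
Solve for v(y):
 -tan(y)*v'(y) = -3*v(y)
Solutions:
 v(y) = C1*sin(y)^3


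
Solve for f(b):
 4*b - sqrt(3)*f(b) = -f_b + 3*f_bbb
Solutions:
 f(b) = C1*exp(2^(1/3)*3^(1/6)*b*(6/(sqrt(717) + 27)^(1/3) + 2^(1/3)*3^(2/3)*(sqrt(717) + 27)^(1/3))/36)*sin(b*(-12^(1/3)*(sqrt(717) + 27)^(1/3) + 2*18^(1/3)/(sqrt(717) + 27)^(1/3))/12) + C2*exp(2^(1/3)*3^(1/6)*b*(6/(sqrt(717) + 27)^(1/3) + 2^(1/3)*3^(2/3)*(sqrt(717) + 27)^(1/3))/36)*cos(b*(-12^(1/3)*(sqrt(717) + 27)^(1/3) + 2*18^(1/3)/(sqrt(717) + 27)^(1/3))/12) + C3*exp(-2^(1/3)*3^(1/6)*b*(6/(sqrt(717) + 27)^(1/3) + 2^(1/3)*3^(2/3)*(sqrt(717) + 27)^(1/3))/18) + 4*sqrt(3)*b/3 + 4/3


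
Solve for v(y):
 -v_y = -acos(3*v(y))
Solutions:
 Integral(1/acos(3*_y), (_y, v(y))) = C1 + y


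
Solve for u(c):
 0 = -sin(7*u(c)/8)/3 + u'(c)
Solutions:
 -c/3 + 4*log(cos(7*u(c)/8) - 1)/7 - 4*log(cos(7*u(c)/8) + 1)/7 = C1


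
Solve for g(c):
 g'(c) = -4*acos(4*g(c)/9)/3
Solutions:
 Integral(1/acos(4*_y/9), (_y, g(c))) = C1 - 4*c/3


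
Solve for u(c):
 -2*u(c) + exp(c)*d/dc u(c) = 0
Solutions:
 u(c) = C1*exp(-2*exp(-c))


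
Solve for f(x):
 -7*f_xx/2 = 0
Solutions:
 f(x) = C1 + C2*x


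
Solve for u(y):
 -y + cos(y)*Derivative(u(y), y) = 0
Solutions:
 u(y) = C1 + Integral(y/cos(y), y)


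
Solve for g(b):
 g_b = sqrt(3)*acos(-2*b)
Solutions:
 g(b) = C1 + sqrt(3)*(b*acos(-2*b) + sqrt(1 - 4*b^2)/2)


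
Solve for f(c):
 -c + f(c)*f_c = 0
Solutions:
 f(c) = -sqrt(C1 + c^2)
 f(c) = sqrt(C1 + c^2)


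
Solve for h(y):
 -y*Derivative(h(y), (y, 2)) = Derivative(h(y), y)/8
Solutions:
 h(y) = C1 + C2*y^(7/8)


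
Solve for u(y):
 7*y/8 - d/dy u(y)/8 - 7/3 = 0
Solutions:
 u(y) = C1 + 7*y^2/2 - 56*y/3


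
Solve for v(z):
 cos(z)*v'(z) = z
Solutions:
 v(z) = C1 + Integral(z/cos(z), z)


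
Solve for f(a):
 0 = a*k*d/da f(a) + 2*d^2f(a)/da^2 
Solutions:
 f(a) = Piecewise((-sqrt(pi)*C1*erf(a*sqrt(k)/2)/sqrt(k) - C2, (k > 0) | (k < 0)), (-C1*a - C2, True))


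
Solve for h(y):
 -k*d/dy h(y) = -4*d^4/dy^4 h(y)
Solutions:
 h(y) = C1 + C2*exp(2^(1/3)*k^(1/3)*y/2) + C3*exp(2^(1/3)*k^(1/3)*y*(-1 + sqrt(3)*I)/4) + C4*exp(-2^(1/3)*k^(1/3)*y*(1 + sqrt(3)*I)/4)


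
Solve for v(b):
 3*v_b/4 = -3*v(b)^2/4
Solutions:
 v(b) = 1/(C1 + b)


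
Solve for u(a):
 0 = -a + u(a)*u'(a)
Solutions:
 u(a) = -sqrt(C1 + a^2)
 u(a) = sqrt(C1 + a^2)


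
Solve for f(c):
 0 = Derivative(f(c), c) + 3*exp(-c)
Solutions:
 f(c) = C1 + 3*exp(-c)


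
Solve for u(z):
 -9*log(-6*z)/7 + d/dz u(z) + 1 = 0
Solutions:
 u(z) = C1 + 9*z*log(-z)/7 + z*(-16 + 9*log(6))/7


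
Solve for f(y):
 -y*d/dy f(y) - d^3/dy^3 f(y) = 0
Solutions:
 f(y) = C1 + Integral(C2*airyai(-y) + C3*airybi(-y), y)


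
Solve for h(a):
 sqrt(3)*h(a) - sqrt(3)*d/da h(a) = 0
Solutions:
 h(a) = C1*exp(a)


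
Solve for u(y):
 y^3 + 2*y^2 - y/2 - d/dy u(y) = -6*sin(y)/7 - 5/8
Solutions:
 u(y) = C1 + y^4/4 + 2*y^3/3 - y^2/4 + 5*y/8 - 6*cos(y)/7


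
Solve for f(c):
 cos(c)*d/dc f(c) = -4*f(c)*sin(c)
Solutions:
 f(c) = C1*cos(c)^4


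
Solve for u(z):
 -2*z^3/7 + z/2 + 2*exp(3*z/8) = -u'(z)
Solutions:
 u(z) = C1 + z^4/14 - z^2/4 - 16*exp(3*z/8)/3


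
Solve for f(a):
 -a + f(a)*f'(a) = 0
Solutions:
 f(a) = -sqrt(C1 + a^2)
 f(a) = sqrt(C1 + a^2)


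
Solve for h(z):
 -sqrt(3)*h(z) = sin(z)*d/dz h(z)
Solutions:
 h(z) = C1*(cos(z) + 1)^(sqrt(3)/2)/(cos(z) - 1)^(sqrt(3)/2)


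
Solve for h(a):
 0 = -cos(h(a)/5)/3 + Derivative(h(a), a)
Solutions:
 -a/3 - 5*log(sin(h(a)/5) - 1)/2 + 5*log(sin(h(a)/5) + 1)/2 = C1


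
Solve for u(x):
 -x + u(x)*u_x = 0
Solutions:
 u(x) = -sqrt(C1 + x^2)
 u(x) = sqrt(C1 + x^2)


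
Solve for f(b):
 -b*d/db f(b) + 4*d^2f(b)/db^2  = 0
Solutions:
 f(b) = C1 + C2*erfi(sqrt(2)*b/4)


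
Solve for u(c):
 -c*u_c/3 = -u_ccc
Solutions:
 u(c) = C1 + Integral(C2*airyai(3^(2/3)*c/3) + C3*airybi(3^(2/3)*c/3), c)


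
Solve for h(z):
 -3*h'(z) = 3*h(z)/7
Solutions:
 h(z) = C1*exp(-z/7)


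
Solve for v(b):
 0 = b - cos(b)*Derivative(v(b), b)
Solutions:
 v(b) = C1 + Integral(b/cos(b), b)


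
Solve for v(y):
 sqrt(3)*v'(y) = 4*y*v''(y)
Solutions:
 v(y) = C1 + C2*y^(sqrt(3)/4 + 1)


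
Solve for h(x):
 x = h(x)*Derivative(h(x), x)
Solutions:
 h(x) = -sqrt(C1 + x^2)
 h(x) = sqrt(C1 + x^2)


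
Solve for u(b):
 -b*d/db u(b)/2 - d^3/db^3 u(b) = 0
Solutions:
 u(b) = C1 + Integral(C2*airyai(-2^(2/3)*b/2) + C3*airybi(-2^(2/3)*b/2), b)


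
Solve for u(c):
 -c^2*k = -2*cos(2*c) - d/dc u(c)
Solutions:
 u(c) = C1 + c^3*k/3 - sin(2*c)


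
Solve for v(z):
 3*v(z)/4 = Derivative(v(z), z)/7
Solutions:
 v(z) = C1*exp(21*z/4)


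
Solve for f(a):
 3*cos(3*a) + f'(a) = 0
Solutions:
 f(a) = C1 - sin(3*a)


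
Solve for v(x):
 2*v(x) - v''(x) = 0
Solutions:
 v(x) = C1*exp(-sqrt(2)*x) + C2*exp(sqrt(2)*x)


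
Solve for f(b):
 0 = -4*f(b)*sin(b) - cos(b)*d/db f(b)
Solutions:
 f(b) = C1*cos(b)^4


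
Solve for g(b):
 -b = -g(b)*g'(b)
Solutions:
 g(b) = -sqrt(C1 + b^2)
 g(b) = sqrt(C1 + b^2)


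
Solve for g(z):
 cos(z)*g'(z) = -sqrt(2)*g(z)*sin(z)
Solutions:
 g(z) = C1*cos(z)^(sqrt(2))


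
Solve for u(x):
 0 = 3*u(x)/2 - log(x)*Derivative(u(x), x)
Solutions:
 u(x) = C1*exp(3*li(x)/2)


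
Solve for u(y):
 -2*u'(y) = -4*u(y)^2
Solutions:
 u(y) = -1/(C1 + 2*y)


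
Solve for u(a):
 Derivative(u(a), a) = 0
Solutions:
 u(a) = C1


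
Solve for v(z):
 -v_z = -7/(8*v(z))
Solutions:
 v(z) = -sqrt(C1 + 7*z)/2
 v(z) = sqrt(C1 + 7*z)/2


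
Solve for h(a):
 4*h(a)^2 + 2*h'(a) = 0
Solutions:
 h(a) = 1/(C1 + 2*a)


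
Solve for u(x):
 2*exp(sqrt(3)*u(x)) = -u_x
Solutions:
 u(x) = sqrt(3)*(2*log(1/(C1 + 2*x)) - log(3))/6


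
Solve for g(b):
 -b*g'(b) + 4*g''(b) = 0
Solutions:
 g(b) = C1 + C2*erfi(sqrt(2)*b/4)


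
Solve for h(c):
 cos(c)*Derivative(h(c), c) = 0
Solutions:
 h(c) = C1


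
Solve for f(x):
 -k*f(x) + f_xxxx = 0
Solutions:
 f(x) = C1*exp(-k^(1/4)*x) + C2*exp(k^(1/4)*x) + C3*exp(-I*k^(1/4)*x) + C4*exp(I*k^(1/4)*x)


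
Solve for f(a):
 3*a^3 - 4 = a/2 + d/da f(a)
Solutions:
 f(a) = C1 + 3*a^4/4 - a^2/4 - 4*a


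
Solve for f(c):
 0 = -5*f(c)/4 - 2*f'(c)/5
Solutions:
 f(c) = C1*exp(-25*c/8)


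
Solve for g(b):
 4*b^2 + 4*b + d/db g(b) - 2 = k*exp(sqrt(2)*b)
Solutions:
 g(b) = C1 - 4*b^3/3 - 2*b^2 + 2*b + sqrt(2)*k*exp(sqrt(2)*b)/2


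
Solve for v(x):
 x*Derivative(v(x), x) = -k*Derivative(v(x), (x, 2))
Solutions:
 v(x) = C1 + C2*sqrt(k)*erf(sqrt(2)*x*sqrt(1/k)/2)


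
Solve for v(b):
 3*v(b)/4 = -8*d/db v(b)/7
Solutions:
 v(b) = C1*exp(-21*b/32)


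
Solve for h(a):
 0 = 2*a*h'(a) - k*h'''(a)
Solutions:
 h(a) = C1 + Integral(C2*airyai(2^(1/3)*a*(1/k)^(1/3)) + C3*airybi(2^(1/3)*a*(1/k)^(1/3)), a)


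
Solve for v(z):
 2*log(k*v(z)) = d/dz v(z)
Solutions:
 li(k*v(z))/k = C1 + 2*z


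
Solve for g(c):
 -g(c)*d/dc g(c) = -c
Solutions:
 g(c) = -sqrt(C1 + c^2)
 g(c) = sqrt(C1 + c^2)


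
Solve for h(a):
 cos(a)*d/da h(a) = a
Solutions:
 h(a) = C1 + Integral(a/cos(a), a)


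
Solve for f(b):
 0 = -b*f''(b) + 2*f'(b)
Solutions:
 f(b) = C1 + C2*b^3


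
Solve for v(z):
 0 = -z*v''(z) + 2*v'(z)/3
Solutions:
 v(z) = C1 + C2*z^(5/3)


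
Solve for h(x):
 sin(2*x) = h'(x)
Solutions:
 h(x) = C1 - cos(2*x)/2


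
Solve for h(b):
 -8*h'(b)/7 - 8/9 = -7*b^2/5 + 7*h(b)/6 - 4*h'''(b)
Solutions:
 h(b) = C1*exp(-b*(16*882^(1/3)/(61*sqrt(273) + 1029)^(1/3) + 84^(1/3)*(61*sqrt(273) + 1029)^(1/3))/168)*sin(3^(1/6)*b*(-28^(1/3)*3^(2/3)*(61*sqrt(273) + 1029)^(1/3) + 48*98^(1/3)/(61*sqrt(273) + 1029)^(1/3))/168) + C2*exp(-b*(16*882^(1/3)/(61*sqrt(273) + 1029)^(1/3) + 84^(1/3)*(61*sqrt(273) + 1029)^(1/3))/168)*cos(3^(1/6)*b*(-28^(1/3)*3^(2/3)*(61*sqrt(273) + 1029)^(1/3) + 48*98^(1/3)/(61*sqrt(273) + 1029)^(1/3))/168) + C3*exp(b*(16*882^(1/3)/(61*sqrt(273) + 1029)^(1/3) + 84^(1/3)*(61*sqrt(273) + 1029)^(1/3))/84) + 6*b^2/5 - 576*b/245 + 55504/36015


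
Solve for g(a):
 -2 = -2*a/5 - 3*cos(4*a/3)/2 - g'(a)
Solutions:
 g(a) = C1 - a^2/5 + 2*a - 9*sin(4*a/3)/8


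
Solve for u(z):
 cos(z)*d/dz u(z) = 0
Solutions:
 u(z) = C1


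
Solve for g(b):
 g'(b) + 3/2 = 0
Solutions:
 g(b) = C1 - 3*b/2


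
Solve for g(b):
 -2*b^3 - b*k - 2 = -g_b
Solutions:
 g(b) = C1 + b^4/2 + b^2*k/2 + 2*b


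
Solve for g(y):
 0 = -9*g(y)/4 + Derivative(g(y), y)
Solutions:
 g(y) = C1*exp(9*y/4)


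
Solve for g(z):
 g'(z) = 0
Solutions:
 g(z) = C1


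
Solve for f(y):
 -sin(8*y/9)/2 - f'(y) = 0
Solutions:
 f(y) = C1 + 9*cos(8*y/9)/16


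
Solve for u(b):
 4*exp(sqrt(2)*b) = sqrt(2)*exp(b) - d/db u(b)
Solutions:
 u(b) = C1 + sqrt(2)*exp(b) - 2*sqrt(2)*exp(sqrt(2)*b)


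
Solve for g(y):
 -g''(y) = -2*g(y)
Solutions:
 g(y) = C1*exp(-sqrt(2)*y) + C2*exp(sqrt(2)*y)


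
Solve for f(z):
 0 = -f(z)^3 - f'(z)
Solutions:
 f(z) = -sqrt(2)*sqrt(-1/(C1 - z))/2
 f(z) = sqrt(2)*sqrt(-1/(C1 - z))/2


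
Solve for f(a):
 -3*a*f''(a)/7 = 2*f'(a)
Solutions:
 f(a) = C1 + C2/a^(11/3)


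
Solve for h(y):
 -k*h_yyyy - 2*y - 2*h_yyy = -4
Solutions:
 h(y) = C1 + C2*y + C3*y^2 + C4*exp(-2*y/k) - y^4/24 + y^3*(k + 4)/12


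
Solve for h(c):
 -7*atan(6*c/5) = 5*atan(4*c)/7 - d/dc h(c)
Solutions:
 h(c) = C1 + 7*c*atan(6*c/5) + 5*c*atan(4*c)/7 - 5*log(16*c^2 + 1)/56 - 35*log(36*c^2 + 25)/12


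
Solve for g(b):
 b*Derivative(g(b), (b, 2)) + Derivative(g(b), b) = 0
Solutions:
 g(b) = C1 + C2*log(b)


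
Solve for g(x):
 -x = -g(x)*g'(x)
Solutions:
 g(x) = -sqrt(C1 + x^2)
 g(x) = sqrt(C1 + x^2)


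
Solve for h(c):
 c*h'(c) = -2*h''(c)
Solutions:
 h(c) = C1 + C2*erf(c/2)


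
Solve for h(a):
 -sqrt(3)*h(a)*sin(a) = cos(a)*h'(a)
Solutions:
 h(a) = C1*cos(a)^(sqrt(3))


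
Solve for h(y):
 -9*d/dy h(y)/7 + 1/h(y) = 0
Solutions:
 h(y) = -sqrt(C1 + 14*y)/3
 h(y) = sqrt(C1 + 14*y)/3


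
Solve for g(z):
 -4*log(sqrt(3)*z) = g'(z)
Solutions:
 g(z) = C1 - 4*z*log(z) - z*log(9) + 4*z


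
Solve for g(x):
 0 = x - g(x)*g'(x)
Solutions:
 g(x) = -sqrt(C1 + x^2)
 g(x) = sqrt(C1 + x^2)


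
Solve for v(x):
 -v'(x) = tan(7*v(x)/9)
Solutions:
 v(x) = -9*asin(C1*exp(-7*x/9))/7 + 9*pi/7
 v(x) = 9*asin(C1*exp(-7*x/9))/7


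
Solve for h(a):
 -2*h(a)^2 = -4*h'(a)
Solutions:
 h(a) = -2/(C1 + a)


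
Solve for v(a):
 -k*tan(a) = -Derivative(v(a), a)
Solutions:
 v(a) = C1 - k*log(cos(a))


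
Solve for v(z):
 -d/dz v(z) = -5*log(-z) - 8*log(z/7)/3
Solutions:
 v(z) = C1 + 23*z*log(z)/3 + z*(-23/3 - 8*log(7)/3 + 5*I*pi)


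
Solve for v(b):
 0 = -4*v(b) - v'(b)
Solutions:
 v(b) = C1*exp(-4*b)


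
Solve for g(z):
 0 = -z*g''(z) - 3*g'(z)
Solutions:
 g(z) = C1 + C2/z^2


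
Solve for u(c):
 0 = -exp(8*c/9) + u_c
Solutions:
 u(c) = C1 + 9*exp(8*c/9)/8


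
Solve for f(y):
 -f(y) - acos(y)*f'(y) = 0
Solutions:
 f(y) = C1*exp(-Integral(1/acos(y), y))


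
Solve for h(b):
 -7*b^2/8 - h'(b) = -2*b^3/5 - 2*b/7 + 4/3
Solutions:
 h(b) = C1 + b^4/10 - 7*b^3/24 + b^2/7 - 4*b/3


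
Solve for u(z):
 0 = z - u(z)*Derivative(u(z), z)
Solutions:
 u(z) = -sqrt(C1 + z^2)
 u(z) = sqrt(C1 + z^2)


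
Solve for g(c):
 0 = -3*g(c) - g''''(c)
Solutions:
 g(c) = (C1*sin(sqrt(2)*3^(1/4)*c/2) + C2*cos(sqrt(2)*3^(1/4)*c/2))*exp(-sqrt(2)*3^(1/4)*c/2) + (C3*sin(sqrt(2)*3^(1/4)*c/2) + C4*cos(sqrt(2)*3^(1/4)*c/2))*exp(sqrt(2)*3^(1/4)*c/2)


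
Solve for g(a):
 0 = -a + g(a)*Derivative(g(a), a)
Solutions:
 g(a) = -sqrt(C1 + a^2)
 g(a) = sqrt(C1 + a^2)


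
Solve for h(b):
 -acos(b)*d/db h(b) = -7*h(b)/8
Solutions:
 h(b) = C1*exp(7*Integral(1/acos(b), b)/8)


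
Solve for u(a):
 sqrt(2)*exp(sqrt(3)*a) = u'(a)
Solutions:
 u(a) = C1 + sqrt(6)*exp(sqrt(3)*a)/3


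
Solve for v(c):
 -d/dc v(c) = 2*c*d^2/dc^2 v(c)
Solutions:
 v(c) = C1 + C2*sqrt(c)


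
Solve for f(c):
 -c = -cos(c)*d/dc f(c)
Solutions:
 f(c) = C1 + Integral(c/cos(c), c)


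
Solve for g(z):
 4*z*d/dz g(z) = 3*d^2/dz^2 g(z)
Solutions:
 g(z) = C1 + C2*erfi(sqrt(6)*z/3)


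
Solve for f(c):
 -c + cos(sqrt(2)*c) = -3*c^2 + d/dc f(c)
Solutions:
 f(c) = C1 + c^3 - c^2/2 + sqrt(2)*sin(sqrt(2)*c)/2


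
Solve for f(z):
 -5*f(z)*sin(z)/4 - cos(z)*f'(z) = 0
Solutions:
 f(z) = C1*cos(z)^(5/4)


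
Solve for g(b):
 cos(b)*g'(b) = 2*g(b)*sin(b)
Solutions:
 g(b) = C1/cos(b)^2


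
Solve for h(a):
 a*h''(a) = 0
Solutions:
 h(a) = C1 + C2*a


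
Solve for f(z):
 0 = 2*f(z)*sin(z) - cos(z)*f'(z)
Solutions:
 f(z) = C1/cos(z)^2


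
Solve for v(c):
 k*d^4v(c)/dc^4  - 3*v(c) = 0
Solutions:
 v(c) = C1*exp(-3^(1/4)*c*(1/k)^(1/4)) + C2*exp(3^(1/4)*c*(1/k)^(1/4)) + C3*exp(-3^(1/4)*I*c*(1/k)^(1/4)) + C4*exp(3^(1/4)*I*c*(1/k)^(1/4))


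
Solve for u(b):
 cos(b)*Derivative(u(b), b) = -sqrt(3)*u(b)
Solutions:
 u(b) = C1*(sin(b) - 1)^(sqrt(3)/2)/(sin(b) + 1)^(sqrt(3)/2)


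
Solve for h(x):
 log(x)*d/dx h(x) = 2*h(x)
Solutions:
 h(x) = C1*exp(2*li(x))


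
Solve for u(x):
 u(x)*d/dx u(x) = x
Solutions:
 u(x) = -sqrt(C1 + x^2)
 u(x) = sqrt(C1 + x^2)


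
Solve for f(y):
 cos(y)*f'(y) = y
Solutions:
 f(y) = C1 + Integral(y/cos(y), y)


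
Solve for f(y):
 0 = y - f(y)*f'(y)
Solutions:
 f(y) = -sqrt(C1 + y^2)
 f(y) = sqrt(C1 + y^2)


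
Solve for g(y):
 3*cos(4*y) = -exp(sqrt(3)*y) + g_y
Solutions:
 g(y) = C1 + sqrt(3)*exp(sqrt(3)*y)/3 + 3*sin(4*y)/4


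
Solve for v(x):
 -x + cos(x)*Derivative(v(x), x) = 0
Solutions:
 v(x) = C1 + Integral(x/cos(x), x)


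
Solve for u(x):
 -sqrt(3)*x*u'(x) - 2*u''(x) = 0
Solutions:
 u(x) = C1 + C2*erf(3^(1/4)*x/2)


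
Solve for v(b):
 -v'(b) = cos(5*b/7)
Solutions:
 v(b) = C1 - 7*sin(5*b/7)/5


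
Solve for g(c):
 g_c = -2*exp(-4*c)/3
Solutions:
 g(c) = C1 + exp(-4*c)/6


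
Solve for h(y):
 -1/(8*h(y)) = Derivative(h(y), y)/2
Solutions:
 h(y) = -sqrt(C1 - 2*y)/2
 h(y) = sqrt(C1 - 2*y)/2


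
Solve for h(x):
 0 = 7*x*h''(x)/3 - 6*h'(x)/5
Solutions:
 h(x) = C1 + C2*x^(53/35)


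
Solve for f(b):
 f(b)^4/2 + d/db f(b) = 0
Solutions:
 f(b) = 2^(1/3)*(1/(C1 + 3*b))^(1/3)
 f(b) = 2^(1/3)*(-3^(2/3) - 3*3^(1/6)*I)*(1/(C1 + b))^(1/3)/6
 f(b) = 2^(1/3)*(-3^(2/3) + 3*3^(1/6)*I)*(1/(C1 + b))^(1/3)/6


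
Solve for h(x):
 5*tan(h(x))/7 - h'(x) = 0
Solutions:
 h(x) = pi - asin(C1*exp(5*x/7))
 h(x) = asin(C1*exp(5*x/7))


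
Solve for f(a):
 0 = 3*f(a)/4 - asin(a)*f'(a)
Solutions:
 f(a) = C1*exp(3*Integral(1/asin(a), a)/4)


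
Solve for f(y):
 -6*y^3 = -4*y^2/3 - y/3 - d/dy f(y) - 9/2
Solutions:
 f(y) = C1 + 3*y^4/2 - 4*y^3/9 - y^2/6 - 9*y/2


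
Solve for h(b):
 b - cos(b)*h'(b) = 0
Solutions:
 h(b) = C1 + Integral(b/cos(b), b)


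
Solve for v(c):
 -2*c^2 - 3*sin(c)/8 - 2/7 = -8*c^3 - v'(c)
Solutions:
 v(c) = C1 - 2*c^4 + 2*c^3/3 + 2*c/7 - 3*cos(c)/8


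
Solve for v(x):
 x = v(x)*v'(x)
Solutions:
 v(x) = -sqrt(C1 + x^2)
 v(x) = sqrt(C1 + x^2)


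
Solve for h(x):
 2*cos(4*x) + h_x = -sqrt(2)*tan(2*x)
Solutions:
 h(x) = C1 + sqrt(2)*log(cos(2*x))/2 - sin(4*x)/2


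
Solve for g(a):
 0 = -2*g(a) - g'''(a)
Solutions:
 g(a) = C3*exp(-2^(1/3)*a) + (C1*sin(2^(1/3)*sqrt(3)*a/2) + C2*cos(2^(1/3)*sqrt(3)*a/2))*exp(2^(1/3)*a/2)


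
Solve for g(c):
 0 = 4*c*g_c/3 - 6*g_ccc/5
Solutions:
 g(c) = C1 + Integral(C2*airyai(30^(1/3)*c/3) + C3*airybi(30^(1/3)*c/3), c)


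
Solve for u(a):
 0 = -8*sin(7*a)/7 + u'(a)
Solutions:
 u(a) = C1 - 8*cos(7*a)/49


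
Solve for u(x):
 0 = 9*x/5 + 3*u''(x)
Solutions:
 u(x) = C1 + C2*x - x^3/10


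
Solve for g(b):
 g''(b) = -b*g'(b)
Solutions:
 g(b) = C1 + C2*erf(sqrt(2)*b/2)


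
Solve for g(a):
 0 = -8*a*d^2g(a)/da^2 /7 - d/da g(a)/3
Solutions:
 g(a) = C1 + C2*a^(17/24)


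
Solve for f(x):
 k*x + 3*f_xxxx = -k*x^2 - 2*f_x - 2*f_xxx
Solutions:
 f(x) = C1 + C2*exp(x*(-4 + 4/(9*sqrt(777) + 251)^(1/3) + (9*sqrt(777) + 251)^(1/3))/18)*sin(sqrt(3)*x*(-(9*sqrt(777) + 251)^(1/3) + 4/(9*sqrt(777) + 251)^(1/3))/18) + C3*exp(x*(-4 + 4/(9*sqrt(777) + 251)^(1/3) + (9*sqrt(777) + 251)^(1/3))/18)*cos(sqrt(3)*x*(-(9*sqrt(777) + 251)^(1/3) + 4/(9*sqrt(777) + 251)^(1/3))/18) + C4*exp(-x*(4/(9*sqrt(777) + 251)^(1/3) + 2 + (9*sqrt(777) + 251)^(1/3))/9) - k*x^3/6 - k*x^2/4 + k*x


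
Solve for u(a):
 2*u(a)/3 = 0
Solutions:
 u(a) = 0


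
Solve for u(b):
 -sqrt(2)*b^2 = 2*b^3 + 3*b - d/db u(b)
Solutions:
 u(b) = C1 + b^4/2 + sqrt(2)*b^3/3 + 3*b^2/2


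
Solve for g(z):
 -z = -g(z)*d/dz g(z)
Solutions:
 g(z) = -sqrt(C1 + z^2)
 g(z) = sqrt(C1 + z^2)


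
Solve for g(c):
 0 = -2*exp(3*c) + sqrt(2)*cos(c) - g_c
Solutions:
 g(c) = C1 - 2*exp(3*c)/3 + sqrt(2)*sin(c)


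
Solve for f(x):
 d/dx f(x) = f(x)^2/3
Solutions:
 f(x) = -3/(C1 + x)


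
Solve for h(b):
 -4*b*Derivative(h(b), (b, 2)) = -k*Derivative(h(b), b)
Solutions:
 h(b) = C1 + b^(re(k)/4 + 1)*(C2*sin(log(b)*Abs(im(k))/4) + C3*cos(log(b)*im(k)/4))


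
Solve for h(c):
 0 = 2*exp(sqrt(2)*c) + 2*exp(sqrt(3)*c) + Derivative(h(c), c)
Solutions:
 h(c) = C1 - sqrt(2)*exp(sqrt(2)*c) - 2*sqrt(3)*exp(sqrt(3)*c)/3


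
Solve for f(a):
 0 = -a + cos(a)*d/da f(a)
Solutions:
 f(a) = C1 + Integral(a/cos(a), a)


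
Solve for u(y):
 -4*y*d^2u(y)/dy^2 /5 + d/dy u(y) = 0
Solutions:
 u(y) = C1 + C2*y^(9/4)


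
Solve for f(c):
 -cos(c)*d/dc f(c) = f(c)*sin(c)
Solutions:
 f(c) = C1*cos(c)


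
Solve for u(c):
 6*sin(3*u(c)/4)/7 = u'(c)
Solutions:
 -6*c/7 + 2*log(cos(3*u(c)/4) - 1)/3 - 2*log(cos(3*u(c)/4) + 1)/3 = C1


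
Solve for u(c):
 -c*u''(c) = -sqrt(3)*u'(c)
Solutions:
 u(c) = C1 + C2*c^(1 + sqrt(3))


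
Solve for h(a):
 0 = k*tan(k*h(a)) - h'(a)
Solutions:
 h(a) = Piecewise((-asin(exp(C1*k + a*k^2))/k + pi/k, Ne(k, 0)), (nan, True))
 h(a) = Piecewise((asin(exp(C1*k + a*k^2))/k, Ne(k, 0)), (nan, True))


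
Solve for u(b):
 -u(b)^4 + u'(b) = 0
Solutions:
 u(b) = (-1/(C1 + 3*b))^(1/3)
 u(b) = (-1/(C1 + b))^(1/3)*(-3^(2/3) - 3*3^(1/6)*I)/6
 u(b) = (-1/(C1 + b))^(1/3)*(-3^(2/3) + 3*3^(1/6)*I)/6


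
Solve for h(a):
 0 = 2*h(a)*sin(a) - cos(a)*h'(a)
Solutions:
 h(a) = C1/cos(a)^2


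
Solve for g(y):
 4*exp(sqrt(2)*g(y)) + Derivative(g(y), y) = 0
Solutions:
 g(y) = sqrt(2)*(2*log(1/(C1 + 4*y)) - log(2))/4


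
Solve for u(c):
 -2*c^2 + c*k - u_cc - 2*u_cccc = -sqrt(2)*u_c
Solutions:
 u(c) = C1 + C4*exp(sqrt(2)*c/2) + sqrt(2)*c^3/3 - sqrt(2)*c^2*k/4 + c^2 - c*k/2 + sqrt(2)*c + (C2*sin(sqrt(14)*c/4) + C3*cos(sqrt(14)*c/4))*exp(-sqrt(2)*c/4)


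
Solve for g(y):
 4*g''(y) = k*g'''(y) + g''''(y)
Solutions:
 g(y) = C1 + C2*y + C3*exp(y*(-k + sqrt(k^2 + 16))/2) + C4*exp(-y*(k + sqrt(k^2 + 16))/2)


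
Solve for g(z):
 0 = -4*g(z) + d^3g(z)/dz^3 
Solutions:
 g(z) = C3*exp(2^(2/3)*z) + (C1*sin(2^(2/3)*sqrt(3)*z/2) + C2*cos(2^(2/3)*sqrt(3)*z/2))*exp(-2^(2/3)*z/2)


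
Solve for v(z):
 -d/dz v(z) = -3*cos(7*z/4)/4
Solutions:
 v(z) = C1 + 3*sin(7*z/4)/7


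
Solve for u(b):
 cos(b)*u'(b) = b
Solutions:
 u(b) = C1 + Integral(b/cos(b), b)


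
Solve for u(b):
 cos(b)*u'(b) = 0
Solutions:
 u(b) = C1


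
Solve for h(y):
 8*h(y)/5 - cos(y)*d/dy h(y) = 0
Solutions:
 h(y) = C1*(sin(y) + 1)^(4/5)/(sin(y) - 1)^(4/5)


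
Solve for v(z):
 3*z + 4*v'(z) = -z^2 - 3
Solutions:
 v(z) = C1 - z^3/12 - 3*z^2/8 - 3*z/4


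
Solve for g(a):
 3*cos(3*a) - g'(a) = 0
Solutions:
 g(a) = C1 + sin(3*a)


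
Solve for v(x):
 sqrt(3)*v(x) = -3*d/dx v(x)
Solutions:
 v(x) = C1*exp(-sqrt(3)*x/3)


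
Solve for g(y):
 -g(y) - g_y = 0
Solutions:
 g(y) = C1*exp(-y)


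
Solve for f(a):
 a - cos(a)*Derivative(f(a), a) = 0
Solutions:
 f(a) = C1 + Integral(a/cos(a), a)


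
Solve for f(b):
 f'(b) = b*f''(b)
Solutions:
 f(b) = C1 + C2*b^2


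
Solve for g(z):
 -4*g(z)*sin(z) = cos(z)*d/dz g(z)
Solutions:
 g(z) = C1*cos(z)^4


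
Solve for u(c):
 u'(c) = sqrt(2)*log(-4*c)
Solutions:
 u(c) = C1 + sqrt(2)*c*log(-c) + sqrt(2)*c*(-1 + 2*log(2))


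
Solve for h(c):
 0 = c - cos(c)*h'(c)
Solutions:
 h(c) = C1 + Integral(c/cos(c), c)


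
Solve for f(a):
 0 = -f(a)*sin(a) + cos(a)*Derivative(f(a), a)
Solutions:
 f(a) = C1/cos(a)


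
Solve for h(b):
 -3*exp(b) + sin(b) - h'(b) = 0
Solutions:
 h(b) = C1 - 3*exp(b) - cos(b)


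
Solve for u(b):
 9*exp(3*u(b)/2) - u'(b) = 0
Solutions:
 u(b) = 2*log(-1/(C1 + 27*b))/3 + 2*log(2)/3
 u(b) = 2*log(2^(1/3)*(-1/(C1 + 9*b))^(1/3)*(-3^(2/3) - 3*3^(1/6)*I)/6)
 u(b) = 2*log(2^(1/3)*(-1/(C1 + 9*b))^(1/3)*(-3^(2/3) + 3*3^(1/6)*I)/6)


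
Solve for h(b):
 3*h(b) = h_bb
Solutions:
 h(b) = C1*exp(-sqrt(3)*b) + C2*exp(sqrt(3)*b)


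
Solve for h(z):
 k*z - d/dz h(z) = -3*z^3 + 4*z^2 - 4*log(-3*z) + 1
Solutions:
 h(z) = C1 + k*z^2/2 + 3*z^4/4 - 4*z^3/3 + 4*z*log(-z) + z*(-5 + 4*log(3))


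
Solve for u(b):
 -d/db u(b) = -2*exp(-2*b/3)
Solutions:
 u(b) = C1 - 3*exp(-2*b/3)


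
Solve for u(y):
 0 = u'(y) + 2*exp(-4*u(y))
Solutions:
 u(y) = log(-I*(C1 - 8*y)^(1/4))
 u(y) = log(I*(C1 - 8*y)^(1/4))
 u(y) = log(-(C1 - 8*y)^(1/4))
 u(y) = log(C1 - 8*y)/4


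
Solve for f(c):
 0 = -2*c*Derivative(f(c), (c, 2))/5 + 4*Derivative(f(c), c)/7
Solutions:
 f(c) = C1 + C2*c^(17/7)


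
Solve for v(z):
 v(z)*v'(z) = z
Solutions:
 v(z) = -sqrt(C1 + z^2)
 v(z) = sqrt(C1 + z^2)


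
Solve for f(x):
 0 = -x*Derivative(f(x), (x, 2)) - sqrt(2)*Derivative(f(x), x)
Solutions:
 f(x) = C1 + C2*x^(1 - sqrt(2))


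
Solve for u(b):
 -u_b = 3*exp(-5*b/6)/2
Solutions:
 u(b) = C1 + 9*exp(-5*b/6)/5


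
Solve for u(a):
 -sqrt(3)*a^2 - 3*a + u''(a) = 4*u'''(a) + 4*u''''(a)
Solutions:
 u(a) = C1 + C2*a + C3*exp(a*(-1 + sqrt(2))/2) + C4*exp(-a*(1 + sqrt(2))/2) + sqrt(3)*a^4/12 + a^3*(3 + 8*sqrt(3))/6 + 2*a^2*(3 + 10*sqrt(3))


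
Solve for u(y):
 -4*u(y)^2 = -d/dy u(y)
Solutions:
 u(y) = -1/(C1 + 4*y)


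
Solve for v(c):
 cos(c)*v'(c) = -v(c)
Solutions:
 v(c) = C1*sqrt(sin(c) - 1)/sqrt(sin(c) + 1)


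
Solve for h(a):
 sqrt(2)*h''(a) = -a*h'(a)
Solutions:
 h(a) = C1 + C2*erf(2^(1/4)*a/2)


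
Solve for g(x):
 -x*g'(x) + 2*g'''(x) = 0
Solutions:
 g(x) = C1 + Integral(C2*airyai(2^(2/3)*x/2) + C3*airybi(2^(2/3)*x/2), x)


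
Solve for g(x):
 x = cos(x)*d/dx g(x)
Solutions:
 g(x) = C1 + Integral(x/cos(x), x)


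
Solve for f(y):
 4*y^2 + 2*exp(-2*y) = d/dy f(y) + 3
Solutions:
 f(y) = C1 + 4*y^3/3 - 3*y - exp(-2*y)


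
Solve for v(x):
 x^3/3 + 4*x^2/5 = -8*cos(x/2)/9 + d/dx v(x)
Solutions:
 v(x) = C1 + x^4/12 + 4*x^3/15 + 16*sin(x/2)/9


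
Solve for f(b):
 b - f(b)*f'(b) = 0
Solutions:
 f(b) = -sqrt(C1 + b^2)
 f(b) = sqrt(C1 + b^2)


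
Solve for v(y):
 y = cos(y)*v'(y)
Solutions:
 v(y) = C1 + Integral(y/cos(y), y)


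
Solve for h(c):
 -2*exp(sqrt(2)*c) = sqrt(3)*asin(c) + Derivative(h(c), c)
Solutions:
 h(c) = C1 - sqrt(3)*(c*asin(c) + sqrt(1 - c^2)) - sqrt(2)*exp(sqrt(2)*c)


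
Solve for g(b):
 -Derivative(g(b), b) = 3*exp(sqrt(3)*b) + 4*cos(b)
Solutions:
 g(b) = C1 - sqrt(3)*exp(sqrt(3)*b) - 4*sin(b)


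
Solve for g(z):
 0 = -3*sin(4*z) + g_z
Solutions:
 g(z) = C1 - 3*cos(4*z)/4


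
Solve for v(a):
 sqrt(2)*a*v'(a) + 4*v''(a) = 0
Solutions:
 v(a) = C1 + C2*erf(2^(3/4)*a/4)


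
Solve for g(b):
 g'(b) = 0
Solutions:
 g(b) = C1


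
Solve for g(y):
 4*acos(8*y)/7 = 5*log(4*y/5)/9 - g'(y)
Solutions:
 g(y) = C1 + 5*y*log(y)/9 - 4*y*acos(8*y)/7 - 5*y*log(5)/9 - 5*y/9 + 10*y*log(2)/9 + sqrt(1 - 64*y^2)/14


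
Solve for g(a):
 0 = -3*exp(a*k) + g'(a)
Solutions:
 g(a) = C1 + 3*exp(a*k)/k


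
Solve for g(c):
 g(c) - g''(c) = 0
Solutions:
 g(c) = C1*exp(-c) + C2*exp(c)


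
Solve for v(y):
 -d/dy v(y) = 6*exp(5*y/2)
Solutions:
 v(y) = C1 - 12*exp(5*y/2)/5


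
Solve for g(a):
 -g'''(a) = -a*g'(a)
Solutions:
 g(a) = C1 + Integral(C2*airyai(a) + C3*airybi(a), a)


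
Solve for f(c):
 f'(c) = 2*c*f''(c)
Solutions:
 f(c) = C1 + C2*c^(3/2)


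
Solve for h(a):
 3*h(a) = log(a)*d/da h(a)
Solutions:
 h(a) = C1*exp(3*li(a))


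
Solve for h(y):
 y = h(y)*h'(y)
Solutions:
 h(y) = -sqrt(C1 + y^2)
 h(y) = sqrt(C1 + y^2)


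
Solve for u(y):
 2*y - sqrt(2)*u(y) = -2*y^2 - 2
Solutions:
 u(y) = sqrt(2)*(y^2 + y + 1)


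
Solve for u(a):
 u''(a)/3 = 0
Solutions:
 u(a) = C1 + C2*a


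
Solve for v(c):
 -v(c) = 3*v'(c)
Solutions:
 v(c) = C1*exp(-c/3)


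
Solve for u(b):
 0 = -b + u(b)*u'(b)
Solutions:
 u(b) = -sqrt(C1 + b^2)
 u(b) = sqrt(C1 + b^2)


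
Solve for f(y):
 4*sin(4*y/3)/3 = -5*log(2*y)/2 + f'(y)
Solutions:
 f(y) = C1 + 5*y*log(y)/2 - 5*y/2 + 5*y*log(2)/2 - cos(4*y/3)


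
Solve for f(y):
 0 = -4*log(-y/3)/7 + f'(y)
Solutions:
 f(y) = C1 + 4*y*log(-y)/7 + 4*y*(-log(3) - 1)/7


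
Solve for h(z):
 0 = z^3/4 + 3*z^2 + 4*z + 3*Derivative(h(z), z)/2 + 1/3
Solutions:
 h(z) = C1 - z^4/24 - 2*z^3/3 - 4*z^2/3 - 2*z/9


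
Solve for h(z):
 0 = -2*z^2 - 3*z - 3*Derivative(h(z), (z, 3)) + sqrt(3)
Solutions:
 h(z) = C1 + C2*z + C3*z^2 - z^5/90 - z^4/24 + sqrt(3)*z^3/18


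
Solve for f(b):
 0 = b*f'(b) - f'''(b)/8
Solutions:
 f(b) = C1 + Integral(C2*airyai(2*b) + C3*airybi(2*b), b)


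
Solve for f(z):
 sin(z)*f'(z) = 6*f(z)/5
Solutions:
 f(z) = C1*(cos(z) - 1)^(3/5)/(cos(z) + 1)^(3/5)


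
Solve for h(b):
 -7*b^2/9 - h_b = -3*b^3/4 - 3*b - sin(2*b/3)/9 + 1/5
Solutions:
 h(b) = C1 + 3*b^4/16 - 7*b^3/27 + 3*b^2/2 - b/5 - cos(2*b/3)/6


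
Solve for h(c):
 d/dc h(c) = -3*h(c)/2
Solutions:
 h(c) = C1*exp(-3*c/2)


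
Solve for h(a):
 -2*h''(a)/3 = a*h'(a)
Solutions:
 h(a) = C1 + C2*erf(sqrt(3)*a/2)


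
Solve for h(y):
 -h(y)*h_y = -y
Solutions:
 h(y) = -sqrt(C1 + y^2)
 h(y) = sqrt(C1 + y^2)


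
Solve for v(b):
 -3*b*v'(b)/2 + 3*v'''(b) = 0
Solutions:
 v(b) = C1 + Integral(C2*airyai(2^(2/3)*b/2) + C3*airybi(2^(2/3)*b/2), b)


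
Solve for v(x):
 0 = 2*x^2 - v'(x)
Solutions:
 v(x) = C1 + 2*x^3/3
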